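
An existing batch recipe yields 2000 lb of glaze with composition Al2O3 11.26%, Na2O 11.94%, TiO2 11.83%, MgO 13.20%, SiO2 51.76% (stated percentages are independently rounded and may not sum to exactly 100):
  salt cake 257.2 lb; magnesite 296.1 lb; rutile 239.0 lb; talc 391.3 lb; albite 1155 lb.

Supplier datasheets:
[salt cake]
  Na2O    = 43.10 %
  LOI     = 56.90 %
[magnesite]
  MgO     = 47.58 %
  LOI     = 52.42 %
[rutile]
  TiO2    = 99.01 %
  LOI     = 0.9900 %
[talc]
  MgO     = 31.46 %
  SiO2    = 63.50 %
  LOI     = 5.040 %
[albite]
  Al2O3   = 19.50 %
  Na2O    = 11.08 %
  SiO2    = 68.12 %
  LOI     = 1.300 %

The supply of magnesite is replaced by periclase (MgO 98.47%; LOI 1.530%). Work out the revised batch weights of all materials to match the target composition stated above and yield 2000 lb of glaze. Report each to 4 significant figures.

Revised batch per 2000 lb glaze:
  salt cake: 257.2 lb
  periclase: 143.1 lb
  rutile: 239.0 lb
  talc: 391.3 lb
  albite: 1155 lb
Total batch = 2186 lb; LOI loss = 185.6 lb

Values along the way are displayed rounded to 4 significant digits on the page; all arithmetic carries exact precision all the way through. A single rounding finalizes each reported figure; all derived quantities, which include the yield, ignition loss, glass mass, five oxide percentages, totals, are recomputed at full precision, as given in either problem or answer, starting from the weights at 2000 lb of glass.
The oxide mass targets at 2000 lb glaze:
  Al2O3: 11.26% × 2000 = 225.2 lb
  Na2O: 11.94% × 2000 = 238.8 lb
  TiO2: 11.83% × 2000 = 236.6 lb
  MgO: 13.20% × 2000 = 264.0 lb
  SiO2: 51.76% × 2000 = 1035 lb
Sums-versus-targets review on the weights just shown, on the stated basis (each sum matches its target mass net of answer rounding effects):
  Al2O3: 1155·0.1950 = 225.2 lb (target 225.2 lb)
  Na2O: 257.2·0.4310 + 1155·0.1108 = 238.8 lb (target 238.8 lb)
  TiO2: 239.0·0.9901 = 236.6 lb (target 236.6 lb)
  MgO: 143.1·0.9847 + 391.3·0.3146 = 264.0 lb (target 264.0 lb)
  SiO2: 391.3·0.6350 + 1155·0.6812 = 1035 lb (target 1035 lb)
Glass-mass sanity pass: Σ batch − LOI loss = 2000 lb (the targets, summed, come to 2000 lb; stated basis 2000 lb — any gap is answer rounding).
Total batch = Σ batch = 2186 lb; loss to ignition Σ batch·LOI = 185.6 lb; glass ÷ batch gives a yield of 91.51%.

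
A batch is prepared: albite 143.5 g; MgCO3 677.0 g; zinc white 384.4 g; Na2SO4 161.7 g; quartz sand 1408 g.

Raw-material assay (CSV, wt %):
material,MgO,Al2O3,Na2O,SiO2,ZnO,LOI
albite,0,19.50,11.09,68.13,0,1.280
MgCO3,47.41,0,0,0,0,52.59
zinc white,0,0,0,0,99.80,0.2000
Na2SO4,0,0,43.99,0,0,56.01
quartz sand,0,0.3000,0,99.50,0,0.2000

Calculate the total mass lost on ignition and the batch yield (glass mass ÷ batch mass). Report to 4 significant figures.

LOI loss = 452.0 g; glass = 2323 g; yield = 83.71%

Rounding to four significant digits governs every working value as shown. Exact precision is held throughout; each reported result takes exactly one rounding — the derived quantities are re-derived in exact precision (the five compositions, totals, glass mass, yield, ignition loss) from the weighed amounts on 2323 g of glass, precisely as stated by either problem or answer.
LOI of each material in turn:
  albite: 143.5 × 0.01280 = 1.837 g
  MgCO3: 677.0 × 0.5259 = 356.0 g
  zinc white: 384.4 × 0.002000 = 0.7688 g
  Na2SO4: 161.7 × 0.5601 = 90.57 g
  quartz sand: 1408 × 0.002000 = 2.816 g
Total LOI = 452.0 g
Glass = batch − LOI = 2775 − 452.0 = 2323 g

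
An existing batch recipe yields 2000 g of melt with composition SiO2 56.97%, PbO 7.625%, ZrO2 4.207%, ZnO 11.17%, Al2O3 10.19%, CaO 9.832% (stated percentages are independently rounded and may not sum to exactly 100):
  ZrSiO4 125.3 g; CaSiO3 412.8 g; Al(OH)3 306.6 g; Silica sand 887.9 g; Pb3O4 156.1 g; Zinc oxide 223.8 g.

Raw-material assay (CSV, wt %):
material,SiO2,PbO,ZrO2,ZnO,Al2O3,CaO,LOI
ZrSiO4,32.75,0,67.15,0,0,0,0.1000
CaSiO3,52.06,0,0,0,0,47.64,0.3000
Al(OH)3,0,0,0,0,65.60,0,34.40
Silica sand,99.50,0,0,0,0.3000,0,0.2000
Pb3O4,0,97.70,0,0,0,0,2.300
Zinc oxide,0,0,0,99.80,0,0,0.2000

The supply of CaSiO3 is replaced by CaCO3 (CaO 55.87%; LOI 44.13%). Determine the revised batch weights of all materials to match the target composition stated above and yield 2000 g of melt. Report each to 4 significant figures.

The intermediate values are displayed, with 4-significant-figure rounding, in the printout. The working math carries exact precision at each step; each reported number takes a single rounding — the derived quantities are re-derived from the batch weights for 2000 g of glass in full precision (yield, glass mass, the six compositions, the totals, ignition loss), as quoted within the question or the answer.
Per-oxide target masses for 2000 g melt:
  SiO2: 56.97% × 2000 = 1139 g
  PbO: 7.625% × 2000 = 152.5 g
  ZrO2: 4.207% × 2000 = 84.14 g
  ZnO: 11.17% × 2000 = 223.4 g
  Al2O3: 10.19% × 2000 = 203.8 g
  CaO: 9.832% × 2000 = 196.6 g
A balance pass over the oxides, applying the batch weights above, relative to the basis at hand (oxide sums agree with the targets net of answer rounding effects):
  SiO2: 125.3·0.3275 + 1104·0.9950 = 1140 g (target 1139 g)
  PbO: 156.1·0.9770 = 152.5 g (target 152.5 g)
  ZrO2: 125.3·0.6715 = 84.14 g (target 84.14 g)
  ZnO: 223.8·0.9980 = 223.4 g (target 223.4 g)
  Al2O3: 305.6·0.6560 + 1104·0.003000 = 203.8 g (target 203.8 g)
  CaO: 352.0·0.5587 = 196.7 g (target 196.6 g)
Glass-mass sanity pass: batch total minus LOI = 2000 g (summing oxide targets gives 2000 g; stated basis 2000 g — rounding explains the deltas).
Summing the batch: Σ batch = 2267 g; ignition loss, Σ(batch × LOI) = 266.8 g; as yield: glass ÷ batch → 88.23%.

Revised batch per 2000 g melt:
  ZrSiO4: 125.3 g
  CaCO3: 352.0 g
  Al(OH)3: 305.6 g
  Silica sand: 1104 g
  Pb3O4: 156.1 g
  Zinc oxide: 223.8 g
Total batch = 2267 g; LOI loss = 266.8 g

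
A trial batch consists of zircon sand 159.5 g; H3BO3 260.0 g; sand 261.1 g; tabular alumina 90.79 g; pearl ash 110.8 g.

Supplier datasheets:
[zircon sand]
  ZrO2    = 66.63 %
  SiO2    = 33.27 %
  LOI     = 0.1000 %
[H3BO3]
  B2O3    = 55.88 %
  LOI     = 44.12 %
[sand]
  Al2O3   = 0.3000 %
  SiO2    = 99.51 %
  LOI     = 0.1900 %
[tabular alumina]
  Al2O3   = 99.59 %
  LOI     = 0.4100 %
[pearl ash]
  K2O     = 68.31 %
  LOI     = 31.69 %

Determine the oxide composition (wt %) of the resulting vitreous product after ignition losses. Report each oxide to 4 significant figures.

The intermediate values are displayed rounded to four significant digits on the page. Exact precision is kept through the solve. Every reported result takes just one rounding; all derived quantities, including totals, the yield, LOI, net glass mass, the five compositions, are rebuilt from the batch weights per 731.3 g of glass in full float precision as quoted within the problem or answer text.
Mass of each oxide from the mix:
  Al2O3: 261.1·0.003000 + 90.79·0.9959 = 91.20 g
  ZrO2: 159.5·0.6663 = 106.3 g
  B2O3: 260.0·0.5588 = 145.3 g
  K2O: 110.8·0.6831 = 75.69 g
  SiO2: 159.5·0.3327 + 261.1·0.9951 = 312.9 g
LOI: 159.5·0.001000 + 260.0·0.4412 + 261.1·0.001900 + 90.79·0.004100 + 110.8·0.3169 = 150.9 g
Glass mass = batch − LOI = 882.2 − 150.9 = 731.3 g (the oxide masses sum to this)
each wt % is 100 × oxide ÷ glass

Glass mass = 731.3 g (batch 882.2 − LOI 150.9).
Composition: Al2O3 12.47%, ZrO2 14.53%, B2O3 19.87%, K2O 10.35%, SiO2 42.78%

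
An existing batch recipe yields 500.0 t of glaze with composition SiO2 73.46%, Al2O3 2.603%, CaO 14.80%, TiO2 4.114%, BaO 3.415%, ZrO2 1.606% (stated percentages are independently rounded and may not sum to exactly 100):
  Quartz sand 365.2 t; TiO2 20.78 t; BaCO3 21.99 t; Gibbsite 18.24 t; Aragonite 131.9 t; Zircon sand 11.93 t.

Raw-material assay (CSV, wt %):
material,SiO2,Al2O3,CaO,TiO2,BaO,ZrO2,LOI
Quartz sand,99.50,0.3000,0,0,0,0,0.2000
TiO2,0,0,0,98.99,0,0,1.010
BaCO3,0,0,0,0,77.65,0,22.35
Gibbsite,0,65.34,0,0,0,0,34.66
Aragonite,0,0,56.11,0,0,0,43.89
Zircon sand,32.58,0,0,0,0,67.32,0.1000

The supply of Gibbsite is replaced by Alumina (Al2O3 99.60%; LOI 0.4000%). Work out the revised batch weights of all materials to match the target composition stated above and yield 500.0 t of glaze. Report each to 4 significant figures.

Revised batch per 500.0 t glaze:
  Quartz sand: 365.2 t
  TiO2: 20.78 t
  BaCO3: 21.99 t
  Alumina: 11.97 t
  Aragonite: 131.9 t
  Zircon sand: 11.93 t
Total batch = 563.8 t; LOI loss = 63.81 t

Full precision is kept at all times. In-progress results appear with 4-significant-figure rounding alongside each step. Every reported number is rounded a single time — derived quantities (the totals, yield, the six compositions, LOI, net glass mass) are rebuilt at full precision using the weight values at 500.0 t of glass exactly as printed in problem or answer.
Per-oxide target masses for 500.0 t glaze:
  SiO2: 73.46% × 500.0 = 367.3 t
  Al2O3: 2.603% × 500.0 = 13.02 t
  CaO: 14.80% × 500.0 = 74.00 t
  TiO2: 4.114% × 500.0 = 20.57 t
  BaO: 3.415% × 500.0 = 17.08 t
  ZrO2: 1.606% × 500.0 = 8.030 t
Balance tally, oxide-wise, from the weights as reported, versus the basis set out (summed amounts equal target values given rounding of the digits):
  SiO2: 365.2·0.9950 + 11.93·0.3258 = 367.3 t (target 367.3 t)
  Al2O3: 365.2·0.003000 + 11.97·0.9960 = 13.02 t (target 13.02 t)
  CaO: 131.9·0.5611 = 74.01 t (target 74.00 t)
  TiO2: 20.78·0.9899 = 20.57 t (target 20.57 t)
  BaO: 21.99·0.7765 = 17.08 t (target 17.08 t)
  ZrO2: 11.93·0.6732 = 8.031 t (target 8.030 t)
Glass-mass sanity pass: whole batch net of LOI = 500.0 t (the targets, summed, come to 500.0 t; stated basis 500.0 t — gaps are rounding artifacts).
Whole-batch sum: Σ batch = 563.8 t; ignition loss, Σ(batch × LOI) = 63.81 t; the yield ratio, glass ÷ batch: 88.68%.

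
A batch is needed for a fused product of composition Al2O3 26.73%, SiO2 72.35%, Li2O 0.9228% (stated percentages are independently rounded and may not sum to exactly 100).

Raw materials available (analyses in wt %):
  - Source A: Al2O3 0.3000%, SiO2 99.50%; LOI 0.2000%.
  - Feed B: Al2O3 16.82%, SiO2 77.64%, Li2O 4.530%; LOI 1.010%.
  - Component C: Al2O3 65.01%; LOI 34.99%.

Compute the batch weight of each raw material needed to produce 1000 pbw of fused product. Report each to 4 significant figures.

Batch per 1000 pbw fused product:
  Source A: 568.2 pbw
  Feed B: 203.7 pbw
  Component C: 355.8 pbw
Total batch = 1128 pbw; LOI loss = 127.7 pbw; yield = 88.68%

The working math keeps full precision at every stage — in-progress results are printed rounded off to 4 significant digits between the steps; exactly one rounding is applied to every reported figure — all derived quantities (yield, ignition loss, net glass mass, the three compositions, the totals) are rebuilt from the weighed amounts at 1000 pbw of glass in full float precision, as written in either problem or answer.
Target oxide masses per 1000 pbw fused product:
  Al2O3: 26.73% × 1000 = 267.3 pbw
  SiO2: 72.35% × 1000 = 723.5 pbw
  Li2O: 0.9228% × 1000 = 9.228 pbw
Per-oxide balance check working from each reported weight, under the basis named above (summed amounts equal target values given rounding of the digits):
  Al2O3: 568.2·0.003000 + 203.7·0.1682 + 355.8·0.6501 = 267.3 pbw (target 267.3 pbw)
  SiO2: 568.2·0.9950 + 203.7·0.7764 = 723.5 pbw (target 723.5 pbw)
  Li2O: 203.7·0.04530 = 9.228 pbw (target 9.228 pbw)
Mass balance on the glass: total charge less LOI = 1000 pbw (the targets, summed, come to 1000 pbw; stated basis 1000 pbw — differing by rounding only).
Summing the batch: Σ batch = 1128 pbw; ignition loss, Σ(batch × LOI) = 127.7 pbw; as yield: glass ÷ batch → 88.68%.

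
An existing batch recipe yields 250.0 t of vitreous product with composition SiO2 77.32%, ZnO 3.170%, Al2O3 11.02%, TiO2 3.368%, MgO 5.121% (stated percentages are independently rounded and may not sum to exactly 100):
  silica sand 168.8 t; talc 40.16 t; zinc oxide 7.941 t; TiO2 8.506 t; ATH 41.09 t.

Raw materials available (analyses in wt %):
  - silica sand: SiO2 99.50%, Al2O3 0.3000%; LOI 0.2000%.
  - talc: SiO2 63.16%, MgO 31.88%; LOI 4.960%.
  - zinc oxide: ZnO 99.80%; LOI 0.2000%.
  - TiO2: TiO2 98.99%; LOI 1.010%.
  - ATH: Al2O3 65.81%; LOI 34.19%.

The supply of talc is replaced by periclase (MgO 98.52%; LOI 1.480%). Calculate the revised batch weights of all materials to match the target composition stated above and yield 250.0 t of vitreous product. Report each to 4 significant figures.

In-progress results are displayed with 4-significant-digit rounding across the worked steps — every computation keeps full float precision from first step to last. Exactly one rounding lands on each reported result. All derived quantities are recomputed at full float precision (yield, ignition loss, net glass mass, totals, the five compositions) from the weighed amounts for 250.0 t of glass precisely as stated by problem or answer.
Per-oxide target masses for 250.0 t vitreous product:
  SiO2: 77.32% × 250.0 = 193.3 t
  ZnO: 3.170% × 250.0 = 7.925 t
  Al2O3: 11.02% × 250.0 = 27.55 t
  TiO2: 3.368% × 250.0 = 8.420 t
  MgO: 5.121% × 250.0 = 12.80 t
Per-oxide balance check working from each reported weight, on the stated basis (oxide sums agree with the targets exact up to rounding of places):
  SiO2: 194.3·0.9950 = 193.3 t (target 193.3 t)
  ZnO: 7.941·0.9980 = 7.925 t (target 7.925 t)
  Al2O3: 194.3·0.003000 + 40.98·0.6581 = 27.55 t (target 27.55 t)
  TiO2: 8.506·0.9899 = 8.420 t (target 8.420 t)
  MgO: 12.99·0.9852 = 12.80 t (target 12.80 t)
Glass-mass closure: Σ batch − LOI loss = 250.0 t (the targets, summed, come to 250.0 t; versus the stated basis of 250.0 t — differing by rounding only).
Summing the batch: Σ batch = 264.7 t; LOI removed, Σ of batch·LOI: 14.69 t; glass ÷ batch gives a yield of 94.45%.

Revised batch per 250.0 t vitreous product:
  silica sand: 194.3 t
  periclase: 12.99 t
  zinc oxide: 7.941 t
  TiO2: 8.506 t
  ATH: 40.98 t
Total batch = 264.7 t; LOI loss = 14.69 t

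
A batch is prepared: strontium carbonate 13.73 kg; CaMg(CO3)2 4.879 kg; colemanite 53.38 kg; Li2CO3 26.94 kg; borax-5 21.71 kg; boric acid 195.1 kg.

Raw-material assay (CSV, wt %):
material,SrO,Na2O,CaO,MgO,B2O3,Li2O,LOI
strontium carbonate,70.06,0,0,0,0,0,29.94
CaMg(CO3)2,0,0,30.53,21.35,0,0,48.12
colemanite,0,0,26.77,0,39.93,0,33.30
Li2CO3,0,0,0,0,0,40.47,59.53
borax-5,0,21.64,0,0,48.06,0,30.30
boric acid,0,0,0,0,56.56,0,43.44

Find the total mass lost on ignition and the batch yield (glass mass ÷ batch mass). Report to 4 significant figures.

LOI loss = 131.6 kg; glass = 184.1 kg; yield = 58.32%

Working values are displayed with 4-significant-digit rounding within the worked lines — all arithmetic holds full precision from first step to last; a single rounding yields each reported value. Derived quantities (LOI, net glass mass, the six compositions, totals, the yield) are computed from the batch weights at 184.1 kg of glass in full float precision as quoted within the problem or answer text.
Per-material ignition loss:
  strontium carbonate: 13.73 × 0.2994 = 4.111 kg
  CaMg(CO3)2: 4.879 × 0.4812 = 2.348 kg
  colemanite: 53.38 × 0.3330 = 17.78 kg
  Li2CO3: 26.94 × 0.5953 = 16.04 kg
  borax-5: 21.71 × 0.3030 = 6.578 kg
  boric acid: 195.1 × 0.4344 = 84.75 kg
Total LOI = 131.6 kg
Glass = batch − LOI = 315.7 − 131.6 = 184.1 kg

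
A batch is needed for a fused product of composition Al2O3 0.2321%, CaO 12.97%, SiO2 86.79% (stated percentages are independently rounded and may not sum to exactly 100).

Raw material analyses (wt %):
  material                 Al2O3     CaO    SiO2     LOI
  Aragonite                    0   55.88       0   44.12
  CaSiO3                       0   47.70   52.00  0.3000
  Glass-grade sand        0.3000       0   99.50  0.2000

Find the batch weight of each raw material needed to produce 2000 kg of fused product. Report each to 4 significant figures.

The whole derivation maintains exact precision at each step. In-progress results appear (rounded to four significant figures) when written out. Each reported result includes exactly one rounding. Derived quantities, which include the yield, three oxide percentages, LOI, net glass mass, the totals, are rebuilt at exact precision, as set out in question or answer, from the batch weights on 2000 kg of glass.
Oxide-by-oxide targets in 2000 kg fused product:
  Al2O3: 0.2321% × 2000 = 4.642 kg
  CaO: 12.97% × 2000 = 259.4 kg
  SiO2: 86.79% × 2000 = 1736 kg
Oxide-by-oxide audit from the weights as reported, for the quoted basis mass (target by target, the sums agree given rounding of the digits):
  Al2O3: 1547·0.003000 = 4.641 kg (target 4.642 kg)
  CaO: 142.1·0.5588 + 377.3·0.4770 = 259.4 kg (target 259.4 kg)
  SiO2: 377.3·0.5200 + 1547·0.9950 = 1735 kg (target 1736 kg)
Auditing the glass mass value: batch Σ − ignition loss = 1999 kg (oxide target masses add up to 2000 kg; versus the stated basis of 2000 kg — any gap is answer rounding).
Adding the batch up: Σ batch = 2066 kg; the LOI term Σ batch·LOI equals 66.92 kg; yield = glass ÷ total batch = 96.76%.

Batch per 2000 kg fused product:
  Aragonite: 142.1 kg
  CaSiO3: 377.3 kg
  Glass-grade sand: 1547 kg
Total batch = 2066 kg; LOI loss = 66.92 kg; yield = 96.76%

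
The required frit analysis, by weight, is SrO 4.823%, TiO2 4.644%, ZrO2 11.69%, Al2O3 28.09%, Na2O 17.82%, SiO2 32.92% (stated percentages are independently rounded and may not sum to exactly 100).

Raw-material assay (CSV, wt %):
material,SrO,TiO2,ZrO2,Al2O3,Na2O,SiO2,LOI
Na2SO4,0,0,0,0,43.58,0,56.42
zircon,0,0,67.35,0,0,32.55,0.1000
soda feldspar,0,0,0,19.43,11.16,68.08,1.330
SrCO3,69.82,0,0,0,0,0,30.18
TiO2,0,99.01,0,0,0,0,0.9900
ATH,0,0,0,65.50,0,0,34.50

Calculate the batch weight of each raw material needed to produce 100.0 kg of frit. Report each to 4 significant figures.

Batch per 100.0 kg frit:
  Na2SO4: 30.63 kg
  zircon: 17.36 kg
  soda feldspar: 40.06 kg
  SrCO3: 6.908 kg
  TiO2: 4.690 kg
  ATH: 31.00 kg
Total batch = 130.6 kg; LOI loss = 30.66 kg; yield = 76.53%

All arithmetic maintains full precision in all steps. Mid-chain values are shown, rounded to 4 significant figures, at each printed step — every reported result is rounded once only; derived quantities (the yield, net glass mass, ignition loss, totals, six oxide percentages) are recomputed from the batch weights for 100.0 kg of glass in full precision as quoted within the problem or answer text.
Oxide mass targets, per 100.0 kg frit:
  SrO: 4.823% × 100.0 = 4.823 kg
  TiO2: 4.644% × 100.0 = 4.644 kg
  ZrO2: 11.69% × 100.0 = 11.69 kg
  Al2O3: 28.09% × 100.0 = 28.09 kg
  Na2O: 17.82% × 100.0 = 17.82 kg
  SiO2: 32.92% × 100.0 = 32.92 kg
Checking each oxide sum with the batch weights as given, for the quoted basis mass (each sum matches its target mass inside rounding margins):
  SrO: 6.908·0.6982 = 4.823 kg (target 4.823 kg)
  TiO2: 4.690·0.9901 = 4.644 kg (target 4.644 kg)
  ZrO2: 17.36·0.6735 = 11.69 kg (target 11.69 kg)
  Al2O3: 40.06·0.1943 + 31.00·0.6550 = 28.09 kg (target 28.09 kg)
  Na2O: 30.63·0.4358 + 40.06·0.1116 = 17.82 kg (target 17.82 kg)
  SiO2: 17.36·0.3255 + 40.06·0.6808 = 32.92 kg (target 32.92 kg)
Consistency of the glass mass: total batch − LOI = 99.99 kg (oxide target masses add up to 99.99 kg; the stated basis being 100.0 kg — any gap is answer rounding).
Batch grand total — Σ batch = 130.6 kg; loss to ignition Σ batch·LOI = 30.66 kg; yield: glass divided by total = 76.53%.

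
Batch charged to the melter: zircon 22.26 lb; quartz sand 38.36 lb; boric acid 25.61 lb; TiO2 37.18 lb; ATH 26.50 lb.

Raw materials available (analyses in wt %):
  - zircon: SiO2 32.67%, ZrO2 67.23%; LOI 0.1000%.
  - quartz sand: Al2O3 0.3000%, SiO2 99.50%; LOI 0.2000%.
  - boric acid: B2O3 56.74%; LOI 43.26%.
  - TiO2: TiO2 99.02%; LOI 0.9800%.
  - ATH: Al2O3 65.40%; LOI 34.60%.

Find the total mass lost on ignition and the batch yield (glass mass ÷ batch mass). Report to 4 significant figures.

LOI loss = 20.71 lb; glass = 129.2 lb; yield = 86.18%

All internal work keeps full float precision throughout; working values are printed, rounded to four significant digits, in the printout. Each reported result is rounded a single time; the derived quantities (five oxide percentages, the totals, glass mass, the yield, LOI) are rebuilt in exact precision from the batch weights on 129.2 lb of glass, as they appear in the problem or the answer.
Per-material ignition loss:
  zircon: 22.26 × 0.001000 = 0.02226 lb
  quartz sand: 38.36 × 0.002000 = 0.07672 lb
  boric acid: 25.61 × 0.4326 = 11.08 lb
  TiO2: 37.18 × 0.009800 = 0.3644 lb
  ATH: 26.50 × 0.3460 = 9.169 lb
Total LOI = 20.71 lb
Glass = batch − LOI = 149.9 − 20.71 = 129.2 lb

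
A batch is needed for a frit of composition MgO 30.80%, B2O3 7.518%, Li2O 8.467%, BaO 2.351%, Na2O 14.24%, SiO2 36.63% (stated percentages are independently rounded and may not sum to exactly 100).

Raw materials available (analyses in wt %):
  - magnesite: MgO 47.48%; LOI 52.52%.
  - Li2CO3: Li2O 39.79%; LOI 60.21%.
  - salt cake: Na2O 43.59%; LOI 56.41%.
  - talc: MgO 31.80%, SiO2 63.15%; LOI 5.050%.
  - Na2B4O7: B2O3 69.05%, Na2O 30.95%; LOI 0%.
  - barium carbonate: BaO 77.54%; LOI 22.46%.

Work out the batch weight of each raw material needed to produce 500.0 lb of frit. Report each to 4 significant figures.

Batch per 500.0 lb frit:
  magnesite: 130.1 lb
  Li2CO3: 106.4 lb
  salt cake: 124.7 lb
  talc: 290.0 lb
  Na2B4O7: 54.44 lb
  barium carbonate: 15.16 lb
Total batch = 720.8 lb; LOI loss = 220.8 lb; yield = 69.37%

The intermediate values are shown with 4-significant-figure rounding as written. Every computation maintains full float precision through the solve. Exactly one rounding goes into each reported value. Derived quantities are rebuilt in full precision (the totals, the yield, ignition loss, glass mass, the six compositions) starting from the weights for 500.0 lb of glass exactly as printed in question or answer.
Target oxide masses per 500.0 lb frit:
  MgO: 30.80% × 500.0 = 154.0 lb
  B2O3: 7.518% × 500.0 = 37.59 lb
  Li2O: 8.467% × 500.0 = 42.34 lb
  BaO: 2.351% × 500.0 = 11.76 lb
  Na2O: 14.24% × 500.0 = 71.20 lb
  SiO2: 36.63% × 500.0 = 183.2 lb
Oxide-by-oxide audit per the reported batch figures, for the quoted basis mass (summed amounts equal target values once rounding is allowed for):
  MgO: 130.1·0.4748 + 290.0·0.3180 = 154.0 lb (target 154.0 lb)
  B2O3: 54.44·0.6905 = 37.59 lb (target 37.59 lb)
  Li2O: 106.4·0.3979 = 42.34 lb (target 42.34 lb)
  BaO: 15.16·0.7754 = 11.76 lb (target 11.76 lb)
  Na2O: 124.7·0.4359 + 54.44·0.3095 = 71.21 lb (target 71.20 lb)
  SiO2: 290.0·0.6315 = 183.1 lb (target 183.2 lb)
Glass mass check: whole batch net of LOI = 500.0 lb (oxide target masses add up to 500.0 lb; stated basis 500.0 lb — rounding explains the deltas).
Whole-batch sum: Σ batch = 720.8 lb; LOI removed, Σ of batch·LOI: 220.8 lb; glass ÷ batch gives a yield of 69.37%.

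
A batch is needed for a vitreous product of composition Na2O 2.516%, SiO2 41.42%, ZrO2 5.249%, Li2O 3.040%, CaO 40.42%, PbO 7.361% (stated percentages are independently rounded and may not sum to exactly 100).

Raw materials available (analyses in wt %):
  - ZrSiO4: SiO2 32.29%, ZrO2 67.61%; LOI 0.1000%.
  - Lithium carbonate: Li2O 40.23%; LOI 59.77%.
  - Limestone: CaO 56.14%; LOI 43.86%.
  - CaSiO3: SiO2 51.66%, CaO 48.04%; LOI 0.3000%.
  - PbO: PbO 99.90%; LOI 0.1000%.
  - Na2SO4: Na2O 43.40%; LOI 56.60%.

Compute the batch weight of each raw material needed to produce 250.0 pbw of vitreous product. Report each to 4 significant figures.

Intermediates are printed with 4-significant-figure rounding in the working; all internal work holds full float precision at every stage — every reported value includes exactly one rounding — the derived quantities are re-derived from the weighed amounts at 250.0 pbw of glass in exact precision (yield, the totals, net glass mass, six oxide percentages, LOI), exactly as printed in either problem or answer.
The oxide mass targets at 250.0 pbw vitreous product:
  Na2O: 2.516% × 250.0 = 6.290 pbw
  SiO2: 41.42% × 250.0 = 103.6 pbw
  ZrO2: 5.249% × 250.0 = 13.12 pbw
  Li2O: 3.040% × 250.0 = 7.600 pbw
  CaO: 40.42% × 250.0 = 101.0 pbw
  PbO: 7.361% × 250.0 = 18.40 pbw
Oxide-by-oxide audit using the reported weights, under the basis named above (oxide sums agree with the targets modulo rounding of the values):
  Na2O: 14.49·0.4340 = 6.289 pbw (target 6.290 pbw)
  SiO2: 19.41·0.3229 + 188.3·0.5166 = 103.5 pbw (target 103.6 pbw)
  ZrO2: 19.41·0.6761 = 13.12 pbw (target 13.12 pbw)
  Li2O: 18.89·0.4023 = 7.599 pbw (target 7.600 pbw)
  CaO: 18.85·0.5614 + 188.3·0.4804 = 101.0 pbw (target 101.0 pbw)
  PbO: 18.42·0.9990 = 18.40 pbw (target 18.40 pbw)
Auditing the glass mass value: batch total minus LOI = 250.0 pbw (the Σ of target masses is 250.0 pbw; the stated basis being 250.0 pbw — any gap is answer rounding).
Summing the batch: Σ batch = 278.4 pbw; LOI loss = Σ batch·LOI = 28.36 pbw; yield, glass over the total, = 89.81%.

Batch per 250.0 pbw vitreous product:
  ZrSiO4: 19.41 pbw
  Lithium carbonate: 18.89 pbw
  Limestone: 18.85 pbw
  CaSiO3: 188.3 pbw
  PbO: 18.42 pbw
  Na2SO4: 14.49 pbw
Total batch = 278.4 pbw; LOI loss = 28.36 pbw; yield = 89.81%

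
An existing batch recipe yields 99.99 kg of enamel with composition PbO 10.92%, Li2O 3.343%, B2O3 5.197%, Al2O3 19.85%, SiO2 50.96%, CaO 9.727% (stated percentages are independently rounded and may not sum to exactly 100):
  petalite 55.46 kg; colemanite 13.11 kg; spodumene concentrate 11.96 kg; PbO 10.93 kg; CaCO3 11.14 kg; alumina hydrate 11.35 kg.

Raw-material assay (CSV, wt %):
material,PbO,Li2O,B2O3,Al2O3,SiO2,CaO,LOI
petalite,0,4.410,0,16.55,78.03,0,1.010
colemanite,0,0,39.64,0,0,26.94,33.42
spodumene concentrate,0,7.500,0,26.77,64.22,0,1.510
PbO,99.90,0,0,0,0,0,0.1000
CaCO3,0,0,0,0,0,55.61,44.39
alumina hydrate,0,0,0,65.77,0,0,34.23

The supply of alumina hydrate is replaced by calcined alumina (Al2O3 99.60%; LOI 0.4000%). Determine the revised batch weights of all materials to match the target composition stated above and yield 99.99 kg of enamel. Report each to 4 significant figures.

Revised batch per 99.99 kg enamel:
  petalite: 55.46 kg
  colemanite: 13.11 kg
  spodumene concentrate: 11.96 kg
  PbO: 10.93 kg
  CaCO3: 11.14 kg
  calcined alumina: 7.498 kg
Total batch = 110.1 kg; LOI loss = 10.11 kg

All arithmetic keeps full float precision at every stage — in-progress results are shown with 4-significant-digit rounding as written — every reported result is rounded a single time. All derived quantities are recomputed from the batch weights at 99.99 kg of glass in exact precision (six oxide percentages, glass mass, totals, yield, ignition loss) as quoted within the problem or answer text.
The oxide mass targets at 99.99 kg enamel:
  PbO: 10.92% × 99.99 = 10.92 kg
  Li2O: 3.343% × 99.99 = 3.343 kg
  B2O3: 5.197% × 99.99 = 5.196 kg
  Al2O3: 19.85% × 99.99 = 19.85 kg
  SiO2: 50.96% × 99.99 = 50.95 kg
  CaO: 9.727% × 99.99 = 9.726 kg
Per-oxide balance check with the batch weights as given, versus the basis set out (target by target, the sums agree once rounding is allowed for):
  PbO: 10.93·0.9990 = 10.92 kg (target 10.92 kg)
  Li2O: 55.46·0.04410 + 11.96·0.07500 = 3.343 kg (target 3.343 kg)
  B2O3: 13.11·0.3964 = 5.197 kg (target 5.196 kg)
  Al2O3: 55.46·0.1655 + 11.96·0.2677 + 7.498·0.9960 = 19.85 kg (target 19.85 kg)
  SiO2: 55.46·0.7803 + 11.96·0.6422 = 50.96 kg (target 50.95 kg)
  CaO: 13.11·0.2694 + 11.14·0.5561 = 9.727 kg (target 9.726 kg)
The glass-mass cross-check: total batch − LOI = 99.99 kg (targets for the oxides total 99.99 kg; against the stated basis, 99.99 kg — gaps are rounding artifacts).
Summing the batch: Σ batch = 110.1 kg; loss to ignition Σ batch·LOI = 10.11 kg; the yield ratio, glass ÷ batch: 90.82%.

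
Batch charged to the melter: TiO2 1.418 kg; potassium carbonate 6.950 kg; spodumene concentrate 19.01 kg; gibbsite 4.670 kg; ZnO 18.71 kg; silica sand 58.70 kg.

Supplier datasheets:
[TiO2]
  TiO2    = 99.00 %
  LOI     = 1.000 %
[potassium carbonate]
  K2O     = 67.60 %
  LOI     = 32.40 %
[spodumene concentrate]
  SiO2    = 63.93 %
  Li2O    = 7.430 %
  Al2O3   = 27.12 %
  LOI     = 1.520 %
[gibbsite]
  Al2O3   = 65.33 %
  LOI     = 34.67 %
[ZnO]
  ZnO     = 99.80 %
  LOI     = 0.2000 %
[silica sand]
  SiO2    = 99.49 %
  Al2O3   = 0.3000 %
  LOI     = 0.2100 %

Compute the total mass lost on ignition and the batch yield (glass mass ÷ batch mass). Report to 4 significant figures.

Every computation runs at full float precision through the solve; values along the way are printed (rounded to 4 significant digits) between the steps — every reported number is rounded a single time; all derived quantities are re-derived at full float precision (six oxide percentages, ignition loss, the yield, glass mass, totals) from the batch weights on 105.1 kg of glass as given in the problem or the answer.
Ignition loss by material:
  TiO2: 1.418 × 0.01000 = 0.01418 kg
  potassium carbonate: 6.950 × 0.3240 = 2.252 kg
  spodumene concentrate: 19.01 × 0.01520 = 0.2890 kg
  gibbsite: 4.670 × 0.3467 = 1.619 kg
  ZnO: 18.71 × 0.002000 = 0.03742 kg
  silica sand: 58.70 × 0.002100 = 0.1233 kg
Total LOI = 4.335 kg
Glass = batch − LOI = 109.5 − 4.335 = 105.1 kg

LOI loss = 4.335 kg; glass = 105.1 kg; yield = 96.04%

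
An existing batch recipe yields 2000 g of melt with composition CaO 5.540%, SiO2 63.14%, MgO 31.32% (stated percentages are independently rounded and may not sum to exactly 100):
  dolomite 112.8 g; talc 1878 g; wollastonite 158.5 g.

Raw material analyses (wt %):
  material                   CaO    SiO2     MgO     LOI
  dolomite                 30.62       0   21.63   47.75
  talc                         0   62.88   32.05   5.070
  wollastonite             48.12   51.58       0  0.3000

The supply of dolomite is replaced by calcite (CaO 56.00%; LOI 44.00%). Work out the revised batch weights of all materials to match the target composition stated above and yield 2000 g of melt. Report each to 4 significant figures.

In-progress results are printed with 4-significant-digit rounding as written. Every computation keeps exact precision from first step to last; every reported figure includes exactly one rounding — all derived quantities, which include net glass mass, the yield, the three compositions, ignition loss, totals, are carried in full float precision, exactly as shown in the problem or the answer, starting from the weights on 2000 g of glass.
Oxide-by-oxide targets in 2000 g melt:
  CaO: 5.540% × 2000 = 110.8 g
  SiO2: 63.14% × 2000 = 1263 g
  MgO: 31.32% × 2000 = 626.4 g
A balance pass over the oxides, with the batch weights as given, on the stated basis (sum by sum, the targets are met inside rounding margins):
  CaO: 141.5·0.5600 + 65.62·0.4812 = 110.8 g (target 110.8 g)
  SiO2: 1954·0.6288 + 65.62·0.5158 = 1263 g (target 1263 g)
  MgO: 1954·0.3205 = 626.3 g (target 626.4 g)
The glass-mass cross-check: the batch minus its LOI: 2000 g (summing oxide targets gives 2000 g; basis as stated: 2000 g — gaps are rounding artifacts).
Adding the batch up: Σ batch = 2161 g; ignition loss, Σ(batch × LOI) = 161.5 g; yield: glass divided by total = 92.53%.

Revised batch per 2000 g melt:
  calcite: 141.5 g
  talc: 1954 g
  wollastonite: 65.62 g
Total batch = 2161 g; LOI loss = 161.5 g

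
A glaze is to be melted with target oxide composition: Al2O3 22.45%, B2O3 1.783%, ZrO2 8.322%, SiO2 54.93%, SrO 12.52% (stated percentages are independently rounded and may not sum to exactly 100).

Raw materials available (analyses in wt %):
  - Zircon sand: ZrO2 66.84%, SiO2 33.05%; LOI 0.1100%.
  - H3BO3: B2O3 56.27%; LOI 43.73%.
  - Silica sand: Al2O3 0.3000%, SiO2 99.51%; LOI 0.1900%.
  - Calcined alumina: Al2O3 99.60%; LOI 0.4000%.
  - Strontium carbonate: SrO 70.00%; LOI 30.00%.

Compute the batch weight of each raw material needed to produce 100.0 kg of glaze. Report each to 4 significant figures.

In-progress results are printed rounded off to 4 significant figures between the steps. All arithmetic keeps full precision in all steps; every reported figure is rounded only once. Derived quantities are re-derived at full float precision (the five compositions, glass mass, LOI, the totals, yield) starting from the weights at 100.0 kg of glass, exactly as shown in the problem or the answer.
Oxide-by-oxide targets in 100.0 kg glaze:
  Al2O3: 22.45% × 100.0 = 22.45 kg
  B2O3: 1.783% × 100.0 = 1.783 kg
  ZrO2: 8.322% × 100.0 = 8.322 kg
  SiO2: 54.93% × 100.0 = 54.93 kg
  SrO: 12.52% × 100.0 = 12.52 kg
Balance tally, oxide-wise, from the weights as reported, against the basis in use (summed amounts equal target values exact up to rounding of places):
  Al2O3: 51.07·0.003000 + 22.39·0.9960 = 22.45 kg (target 22.45 kg)
  B2O3: 3.169·0.5627 = 1.783 kg (target 1.783 kg)
  ZrO2: 12.45·0.6684 = 8.322 kg (target 8.322 kg)
  SiO2: 12.45·0.3305 + 51.07·0.9951 = 54.93 kg (target 54.93 kg)
  SrO: 17.89·0.7000 = 12.52 kg (target 12.52 kg)
Consistency of the glass mass: whole batch net of LOI = 100.0 kg (oxide target masses add up to 100.0 kg; stated basis 100.0 kg — any gap is answer rounding).
Whole-batch sum: Σ batch = 107.0 kg; LOI removed, Σ of batch·LOI: 6.953 kg; yield: glass divided by total = 93.50%.

Batch per 100.0 kg glaze:
  Zircon sand: 12.45 kg
  H3BO3: 3.169 kg
  Silica sand: 51.07 kg
  Calcined alumina: 22.39 kg
  Strontium carbonate: 17.89 kg
Total batch = 107.0 kg; LOI loss = 6.953 kg; yield = 93.50%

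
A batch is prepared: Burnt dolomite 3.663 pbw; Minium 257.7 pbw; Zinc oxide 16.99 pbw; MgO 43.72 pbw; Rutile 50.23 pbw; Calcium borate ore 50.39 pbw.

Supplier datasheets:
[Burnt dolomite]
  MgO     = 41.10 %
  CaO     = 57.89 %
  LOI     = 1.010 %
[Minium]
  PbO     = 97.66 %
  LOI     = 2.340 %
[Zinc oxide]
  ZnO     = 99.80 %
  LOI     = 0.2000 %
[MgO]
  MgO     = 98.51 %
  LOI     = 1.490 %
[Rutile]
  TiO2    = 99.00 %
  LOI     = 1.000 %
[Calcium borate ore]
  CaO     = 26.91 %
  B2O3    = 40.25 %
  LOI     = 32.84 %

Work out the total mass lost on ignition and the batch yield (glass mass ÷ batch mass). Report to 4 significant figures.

LOI loss = 23.80 pbw; glass = 398.9 pbw; yield = 94.37%

Working values are rounded to four significant digits when displayed — the whole derivation maintains exact precision end to end; every reported result is rounded a single time — all derived quantities, including the six compositions, glass mass, the yield, totals, ignition loss, are carried starting from the weights at 398.9 pbw of glass in full float precision precisely as stated by problem or answer.
LOI of each material in turn:
  Burnt dolomite: 3.663 × 0.01010 = 0.03700 pbw
  Minium: 257.7 × 0.02340 = 6.030 pbw
  Zinc oxide: 16.99 × 0.002000 = 0.03398 pbw
  MgO: 43.72 × 0.01490 = 0.6514 pbw
  Rutile: 50.23 × 0.01000 = 0.5023 pbw
  Calcium borate ore: 50.39 × 0.3284 = 16.55 pbw
Total LOI = 23.80 pbw
Glass = batch − LOI = 422.7 − 23.80 = 398.9 pbw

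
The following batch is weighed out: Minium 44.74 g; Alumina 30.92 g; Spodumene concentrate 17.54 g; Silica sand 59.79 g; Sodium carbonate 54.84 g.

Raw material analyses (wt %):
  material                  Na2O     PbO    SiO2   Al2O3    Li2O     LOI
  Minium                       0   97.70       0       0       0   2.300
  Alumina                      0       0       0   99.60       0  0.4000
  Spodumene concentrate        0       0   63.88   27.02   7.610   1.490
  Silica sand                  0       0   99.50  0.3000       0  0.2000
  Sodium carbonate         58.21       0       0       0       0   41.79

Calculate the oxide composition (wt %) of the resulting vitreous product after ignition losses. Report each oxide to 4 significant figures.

Values along the way appear rounded to four significant figures within the worked lines — each numeric step maintains full precision at each step — a single rounding finalizes each reported result; derived quantities (yield, glass mass, the totals, LOI, five oxide percentages) are rebuilt from the batch weights for 183.4 g of glass in full precision as quoted within either problem or answer.
Per-oxide mass from batch:
  Na2O: 54.84·0.5821 = 31.92 g
  PbO: 44.74·0.9770 = 43.71 g
  SiO2: 17.54·0.6388 + 59.79·0.9950 = 70.70 g
  Al2O3: 30.92·0.9960 + 17.54·0.2702 + 59.79·0.003000 = 35.71 g
  Li2O: 17.54·0.07610 = 1.335 g
LOI: 44.74·0.02300 + 30.92·0.004000 + 17.54·0.01490 + 59.79·0.002000 + 54.84·0.4179 = 24.45 g
Glass mass = batch − LOI = 207.8 − 24.45 = 183.4 g (equal to the oxide-mass sum)
wt %: oxide over glass, times 100

Glass mass = 183.4 g (batch 207.8 − LOI 24.45).
Composition: Na2O 17.41%, PbO 23.84%, SiO2 38.55%, Al2O3 19.48%, Li2O 0.7279%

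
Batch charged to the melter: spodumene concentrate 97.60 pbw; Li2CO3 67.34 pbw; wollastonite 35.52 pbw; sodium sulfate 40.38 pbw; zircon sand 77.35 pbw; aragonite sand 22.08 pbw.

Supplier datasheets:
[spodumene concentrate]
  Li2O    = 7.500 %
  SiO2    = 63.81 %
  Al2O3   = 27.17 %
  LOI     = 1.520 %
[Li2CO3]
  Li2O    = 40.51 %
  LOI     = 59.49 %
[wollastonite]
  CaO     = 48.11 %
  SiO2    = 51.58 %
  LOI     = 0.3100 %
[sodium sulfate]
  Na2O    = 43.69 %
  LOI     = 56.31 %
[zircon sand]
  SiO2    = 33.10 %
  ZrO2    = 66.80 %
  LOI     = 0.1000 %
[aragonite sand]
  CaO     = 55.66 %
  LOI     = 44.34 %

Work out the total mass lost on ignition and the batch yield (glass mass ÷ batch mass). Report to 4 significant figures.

All arithmetic maintains full float precision through every step. In-progress results are shown (rounded to 4 significant figures) alongside each step. Each reported value sees exactly one rounding. The derived quantities, including glass mass, the six compositions, yield, LOI, the totals, are carried from the weighed amounts at 266.0 pbw of glass at full float precision, as written in the problem or answer text.
Ignition loss by material:
  spodumene concentrate: 97.60 × 0.01520 = 1.484 pbw
  Li2CO3: 67.34 × 0.5949 = 40.06 pbw
  wollastonite: 35.52 × 0.003100 = 0.1101 pbw
  sodium sulfate: 40.38 × 0.5631 = 22.74 pbw
  zircon sand: 77.35 × 0.001000 = 0.07735 pbw
  aragonite sand: 22.08 × 0.4434 = 9.790 pbw
Total LOI = 74.26 pbw
Glass = batch − LOI = 340.3 − 74.26 = 266.0 pbw

LOI loss = 74.26 pbw; glass = 266.0 pbw; yield = 78.18%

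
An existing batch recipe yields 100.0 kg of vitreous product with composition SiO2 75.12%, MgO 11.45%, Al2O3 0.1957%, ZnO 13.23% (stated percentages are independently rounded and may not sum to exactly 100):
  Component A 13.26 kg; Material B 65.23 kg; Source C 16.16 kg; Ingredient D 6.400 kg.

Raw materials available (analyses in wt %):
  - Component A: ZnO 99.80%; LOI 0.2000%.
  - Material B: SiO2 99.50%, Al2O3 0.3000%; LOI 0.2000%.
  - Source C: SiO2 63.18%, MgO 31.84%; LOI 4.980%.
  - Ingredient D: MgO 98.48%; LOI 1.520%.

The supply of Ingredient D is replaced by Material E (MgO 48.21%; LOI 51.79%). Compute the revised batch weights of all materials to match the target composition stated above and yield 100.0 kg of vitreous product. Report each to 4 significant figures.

Each numeric step carries full float precision at each step; mid-chain values are rounded to four significant digits when quoted. Each reported result carries a single rounding. The derived quantities are recomputed in full precision (ignition loss, net glass mass, the yield, four oxide percentages, the totals) from the batch weights per 100.0 kg of glass as they appear in the question or the answer.
Target oxide masses per 100.0 kg vitreous product:
  SiO2: 75.12% × 100.0 = 75.12 kg
  MgO: 11.45% × 100.0 = 11.45 kg
  Al2O3: 0.1957% × 100.0 = 0.1957 kg
  ZnO: 13.23% × 100.0 = 13.23 kg
Per-oxide balance check on the weights just shown, versus the basis set out (sums match the target masses inside rounding margins):
  SiO2: 65.23·0.9950 + 16.16·0.6318 = 75.11 kg (target 75.12 kg)
  MgO: 16.16·0.3184 + 13.07·0.4821 = 11.45 kg (target 11.45 kg)
  Al2O3: 65.23·0.003000 = 0.1957 kg (target 0.1957 kg)
  ZnO: 13.26·0.9980 = 13.23 kg (target 13.23 kg)
Consistency of the glass mass: Σ batch − LOI loss = 99.99 kg (oxide target masses add up to 100.0 kg; with the basis standing at 100.0 kg — rounding explains the deltas).
Batch grand total — Σ batch = 107.7 kg; Σ batch·LOI gives LOI loss = 7.731 kg; yield = glass ÷ total batch = 92.82%.

Revised batch per 100.0 kg vitreous product:
  Component A: 13.26 kg
  Material B: 65.23 kg
  Source C: 16.16 kg
  Material E: 13.07 kg
Total batch = 107.7 kg; LOI loss = 7.731 kg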